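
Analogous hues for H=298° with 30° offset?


Base hue: 298°
Left analog: (298 - 30) mod 360 = 268°
Right analog: (298 + 30) mod 360 = 328°
Analogous hues = 268° and 328°


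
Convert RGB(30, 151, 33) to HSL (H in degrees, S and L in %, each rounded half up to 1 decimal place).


Normalize: R'=30/255≈0.1176, G'=151/255≈0.5922, B'=33/255≈0.1294
Max=151/255, Min=30/255, Δ=Max-Min=121/255
L = (Max+Min)/2 = (151+30)/510 = 181/510 = 0.35490… → L = 35.5%
L ≤ 0.5 → S = Δ/(Max+Min) = 121/(151+30) = 121/181 = 0.66850… → S = 66.9%
(the 1/255 factors cancel in S and H, so raw channel differences can be used)
Max is G' → H = 60 × ((B-R)/Δ + 2) = 60 × ((33-30)/121 + 2)
  3/121 + 2 = 0.0247… + 2 = 2.0247…
  H = 60 × 2.0247… = 121.487…° → H = 121.5°
= HSL(121.5°, 66.9%, 35.5%)


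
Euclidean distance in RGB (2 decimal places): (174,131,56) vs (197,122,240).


d = √[(R₁-R₂)² + (G₁-G₂)² + (B₁-B₂)²]
d = √[(174-197)² + (131-122)² + (56-240)²]
d = √[529 + 81 + 33856]
d = √34466
d ≈ 185.65


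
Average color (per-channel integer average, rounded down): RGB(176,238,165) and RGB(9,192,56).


Midpoint: each channel = ⌊(C₁+C₂)/2⌋
R: ⌊(176+9)/2⌋ = 92
G: ⌊(238+192)/2⌋ = 215
B: ⌊(165+56)/2⌋ = 110
= RGB(92, 215, 110)


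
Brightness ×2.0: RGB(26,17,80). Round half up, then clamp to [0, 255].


Multiply each channel by 2.0, round half up, clamp to [0, 255]
R: 26×2.0 = 52
G: 17×2.0 = 34
B: 80×2.0 = 160
= RGB(52, 34, 160)


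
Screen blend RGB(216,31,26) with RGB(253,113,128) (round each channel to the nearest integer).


Screen: C = 255 - (255-A)×(255-B)/255, rounded to nearest integer
R: 255 - (255-216)×(255-253)/255 = 255 - 78/255 ≈ 255 - 0.306 = 254.694 → 255
G: 255 - (255-31)×(255-113)/255 = 255 - 31808/255 ≈ 255 - 124.737 = 130.263 → 130
B: 255 - (255-26)×(255-128)/255 = 255 - 29083/255 ≈ 255 - 114.051 = 140.949 → 141
= RGB(255, 130, 141)


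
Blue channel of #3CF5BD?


Color: #3CF5BD
R = 3C = 60
G = F5 = 245
B = BD = 189
Blue = 189


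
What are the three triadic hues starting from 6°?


Triadic: equally spaced at 120° intervals
H1 = 6°
H2 = (6 + 120) mod 360 = 126°
H3 = (6 + 240) mod 360 = 246°
Triadic = 6°, 126°, 246°


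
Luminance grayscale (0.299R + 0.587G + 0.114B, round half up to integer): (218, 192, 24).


Gray = 0.299×R + 0.587×G + 0.114×B
Gray = 0.299×218 + 0.587×192 + 0.114×24
Gray = 65.182 + 112.704 + 2.736
Gray = 180.622 → round half up → 181
Gray = 181


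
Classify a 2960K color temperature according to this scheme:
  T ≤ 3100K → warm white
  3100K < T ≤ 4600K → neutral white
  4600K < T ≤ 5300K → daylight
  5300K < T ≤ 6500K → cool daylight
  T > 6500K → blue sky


Temperature: 2960K
2960K ≤ 3100K → warm white
Classification: warm white


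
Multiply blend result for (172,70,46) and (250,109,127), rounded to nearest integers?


Multiply: C = A×B/255, rounded to nearest integer
R: 172×250/255 = 43000/255 ≈ 168.627 → 169
G: 70×109/255 = 7630/255 ≈ 29.922 → 30
B: 46×127/255 = 5842/255 ≈ 22.910 → 23
= RGB(169, 30, 23)


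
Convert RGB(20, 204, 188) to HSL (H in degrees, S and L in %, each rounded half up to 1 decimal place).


Normalize: R'=20/255≈0.0784, G'=204/255≈0.8000, B'=188/255≈0.7373
Max=204/255, Min=20/255, Δ=Max-Min=184/255
L = (Max+Min)/2 = (204+20)/510 = 224/510 = 0.43921… → L = 43.9%
L ≤ 0.5 → S = Δ/(Max+Min) = 184/(204+20) = 184/224 = 0.82142… → S = 82.1%
(the 1/255 factors cancel in S and H, so raw channel differences can be used)
Max is G' → H = 60 × ((B-R)/Δ + 2) = 60 × ((188-20)/184 + 2)
  168/184 + 2 = 0.9130… + 2 = 2.9130…
  H = 60 × 2.9130… = 174.782…° → H = 174.8°
= HSL(174.8°, 82.1%, 43.9%)


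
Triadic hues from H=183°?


Triadic: equally spaced at 120° intervals
H1 = 183°
H2 = (183 + 120) mod 360 = 303°
H3 = (183 + 240) mod 360 = 63°
Triadic = 183°, 303°, 63°


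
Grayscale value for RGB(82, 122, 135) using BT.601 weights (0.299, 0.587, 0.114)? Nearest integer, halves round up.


Gray = 0.299×R + 0.587×G + 0.114×B
Gray = 0.299×82 + 0.587×122 + 0.114×135
Gray = 24.518 + 71.614 + 15.390
Gray = 111.522 → round half up → 112
Gray = 112


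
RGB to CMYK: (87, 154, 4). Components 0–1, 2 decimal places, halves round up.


R'=87/255≈0.3412, G'=154/255≈0.6039, B'=4/255≈0.0157
K = 1 - max(R',G',B') = 1 - 154/255 = 101/255 = 0.39607… → 0.40
(1-R'-K)/(1-K) simplifies to (max-R)/max with max = 154:
C = (154-87)/154 = 67/154 = 0.43506… → 0.44
M = (154-154)/154 = 0/154 = 0 → 0.00
Y = (154-4)/154 = 150/154 = 0.97402… → 0.97
= CMYK(0.44, 0.00, 0.97, 0.40)


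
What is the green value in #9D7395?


Color: #9D7395
R = 9D = 157
G = 73 = 115
B = 95 = 149
Green = 115


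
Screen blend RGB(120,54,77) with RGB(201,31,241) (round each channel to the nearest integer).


Screen: C = 255 - (255-A)×(255-B)/255, rounded to nearest integer
R: 255 - (255-120)×(255-201)/255 = 255 - 7290/255 ≈ 255 - 28.588 = 226.412 → 226
G: 255 - (255-54)×(255-31)/255 = 255 - 45024/255 ≈ 255 - 176.565 = 78.435 → 78
B: 255 - (255-77)×(255-241)/255 = 255 - 2492/255 ≈ 255 - 9.773 = 245.227 → 245
= RGB(226, 78, 245)


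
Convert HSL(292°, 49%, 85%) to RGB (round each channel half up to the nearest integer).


H=292°, S=0.49, L=0.85
C = (1-|2L-1|)×S = (1-|0.70|)×0.49 = 0.147
H' = H/60 = 292/60 ≈ 4.8667; X = C×(1-|H' mod 2 - 1|) = 0.1274
m = L - C/2 = 0.85 - 0.0735 = 0.7765
Sector ⌊H'⌋ = 4 → (R',G',B') = (0.1274, 0.0, 0.147)
RGB = ((R'+m)×255, (G'+m)×255, (B'+m)×255) = (230.4945, 198.0075, 235.4925)
Round half up → RGB(230, 198, 235)


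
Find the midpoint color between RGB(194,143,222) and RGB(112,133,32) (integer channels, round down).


Midpoint: each channel = ⌊(C₁+C₂)/2⌋
R: ⌊(194+112)/2⌋ = 153
G: ⌊(143+133)/2⌋ = 138
B: ⌊(222+32)/2⌋ = 127
= RGB(153, 138, 127)


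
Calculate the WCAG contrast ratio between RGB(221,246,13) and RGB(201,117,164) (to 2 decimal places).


Linearize each sRGB channel c=v/255: c/12.92 if c ≤ 0.04045 else ((c+0.055)/1.055)^2.4
L = 0.2126×R_lin + 0.7152×G_lin + 0.0722×B_lin
Color 1 (221,246,13):
  R=221: 221/255≈0.8667 > 0.04045 → ((0.8667+0.055)/1.055)^2.4 ≈ 0.72306
  G=246: 246/255≈0.9647 > 0.04045 → ((0.9647+0.055)/1.055)^2.4 ≈ 0.92158
  B=13: 13/255≈0.0510 > 0.04045 → ((0.0510+0.055)/1.055)^2.4 ≈ 0.00402
  L1 = 0.2126×0.72306 + 0.7152×0.92158 + 0.0722×0.00402 ≈ 0.81313
Color 2 (201,117,164):
  R=201: 201/255≈0.7882 > 0.04045 → ((0.7882+0.055)/1.055)^2.4 ≈ 0.58408
  G=117: 117/255≈0.4588 > 0.04045 → ((0.4588+0.055)/1.055)^2.4 ≈ 0.17789
  B=164: 164/255≈0.6431 > 0.04045 → ((0.6431+0.055)/1.055)^2.4 ≈ 0.37124
  L2 = 0.2126×0.58408 + 0.7152×0.17789 + 0.0722×0.37124 ≈ 0.27820
Lighter = 0.81313, Darker = 0.27820
Ratio = (L_lighter + 0.05) / (L_darker + 0.05)
Ratio = (0.81313 + 0.05) / (0.27820 + 0.05) = 0.86313 / 0.32820 ≈ 2.6298
Ratio ≈ 2.63:1


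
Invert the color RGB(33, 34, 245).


Invert: (255-R, 255-G, 255-B)
R: 255-33 = 222
G: 255-34 = 221
B: 255-245 = 10
= RGB(222, 221, 10)


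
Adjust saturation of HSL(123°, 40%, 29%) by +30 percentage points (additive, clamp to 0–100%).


Original S = 40%
Adjustment = +30 percentage points
New S = 40 + (30) = 70
Clamp to [0, 100] → 70
= HSL(123°, 70%, 29%)


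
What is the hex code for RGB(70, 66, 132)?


R = 70 → 46 (hex)
G = 66 → 42 (hex)
B = 132 → 84 (hex)
Hex = #464284


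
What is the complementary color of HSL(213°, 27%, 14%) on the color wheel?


Complement = opposite side of color wheel = hue + 180°
H' = (213 + 180) mod 360 = 33°
S and L unchanged.
= HSL(33°, 27%, 14%)


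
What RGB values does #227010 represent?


22 → 34 (R)
70 → 112 (G)
10 → 16 (B)
= RGB(34, 112, 16)


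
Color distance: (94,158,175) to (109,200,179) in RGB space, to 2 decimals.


d = √[(R₁-R₂)² + (G₁-G₂)² + (B₁-B₂)²]
d = √[(94-109)² + (158-200)² + (175-179)²]
d = √[225 + 1764 + 16]
d = √2005
d ≈ 44.78


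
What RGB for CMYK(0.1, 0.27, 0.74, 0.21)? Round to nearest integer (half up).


R = 255 × (1-C) × (1-K) = 255 × 0.90 × 0.79 = 181.305 → 181
G = 255 × (1-M) × (1-K) = 255 × 0.73 × 0.79 = 147.0585 → 147
B = 255 × (1-Y) × (1-K) = 255 × 0.26 × 0.79 = 52.377 → 52
= RGB(181, 147, 52)


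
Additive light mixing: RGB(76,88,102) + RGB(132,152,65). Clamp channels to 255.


Additive: each channel = min(255, C₁+C₂)
R: 76+132 = 208 → 208
G: 88+152 = 240 → 240
B: 102+65 = 167 → 167
= RGB(208, 240, 167)


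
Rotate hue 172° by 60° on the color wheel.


New hue = (H + rotation) mod 360
New hue = (172 + 60) mod 360
= 232 mod 360
= 232°


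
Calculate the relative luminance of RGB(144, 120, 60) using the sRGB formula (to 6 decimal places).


Linearize each channel (sRGB transfer function): c = v/255; c_lin = c/12.92 if c ≤ 0.04045, else ((c+0.055)/1.055)^2.4
  R: 144/255 ≈ 0.564706 > 0.04045 → ((0.564706+0.055)/1.055)^2.4 ≈ 0.278894
  G: 120/255 ≈ 0.470588 > 0.04045 → ((0.470588+0.055)/1.055)^2.4 ≈ 0.187821
  B: 60/255 ≈ 0.235294 > 0.04045 → ((0.235294+0.055)/1.055)^2.4 ≈ 0.045186
R_lin = 0.278894, G_lin = 0.187821, B_lin = 0.045186
L = 0.2126×R + 0.7152×G + 0.0722×B
L = 0.2126×0.278894 + 0.7152×0.187821 + 0.0722×0.045186
L ≈ 0.196885


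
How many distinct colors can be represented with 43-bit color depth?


Colors = 2^bits = 2^43
= 8,796,093,022,208 colors


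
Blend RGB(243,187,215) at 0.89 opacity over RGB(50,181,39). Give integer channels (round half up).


C = α×F + (1-α)×B, with 1-α = 0.11
R: 0.89×243 + 0.11×50 = 216.27 + 5.50 = 221.77 → 222
G: 0.89×187 + 0.11×181 = 166.43 + 19.91 = 186.34 → 186
B: 0.89×215 + 0.11×39 = 191.35 + 4.29 = 195.64 → 196
= RGB(222, 186, 196)


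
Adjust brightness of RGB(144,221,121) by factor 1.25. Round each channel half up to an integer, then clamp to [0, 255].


Multiply each channel by 1.25, round half up, clamp to [0, 255]
R: 144×1.25 = 180
G: 221×1.25 = 276.25 → round → 276 → clamp → 255
B: 121×1.25 = 151.25 → round → 151
= RGB(180, 255, 151)


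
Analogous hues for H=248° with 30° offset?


Base hue: 248°
Left analog: (248 - 30) mod 360 = 218°
Right analog: (248 + 30) mod 360 = 278°
Analogous hues = 218° and 278°


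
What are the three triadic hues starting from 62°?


Triadic: equally spaced at 120° intervals
H1 = 62°
H2 = (62 + 120) mod 360 = 182°
H3 = (62 + 240) mod 360 = 302°
Triadic = 62°, 182°, 302°


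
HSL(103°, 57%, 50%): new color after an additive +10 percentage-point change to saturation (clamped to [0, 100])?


Original S = 57%
Adjustment = +10 percentage points
New S = 57 + (10) = 67
Clamp to [0, 100] → 67
= HSL(103°, 67%, 50%)


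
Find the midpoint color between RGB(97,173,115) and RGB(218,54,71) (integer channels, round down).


Midpoint: each channel = ⌊(C₁+C₂)/2⌋
R: ⌊(97+218)/2⌋ = 157
G: ⌊(173+54)/2⌋ = 113
B: ⌊(115+71)/2⌋ = 93
= RGB(157, 113, 93)


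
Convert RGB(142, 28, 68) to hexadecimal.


R = 142 → 8E (hex)
G = 28 → 1C (hex)
B = 68 → 44 (hex)
Hex = #8E1C44


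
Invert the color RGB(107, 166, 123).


Invert: (255-R, 255-G, 255-B)
R: 255-107 = 148
G: 255-166 = 89
B: 255-123 = 132
= RGB(148, 89, 132)


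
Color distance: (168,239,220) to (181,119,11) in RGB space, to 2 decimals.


d = √[(R₁-R₂)² + (G₁-G₂)² + (B₁-B₂)²]
d = √[(168-181)² + (239-119)² + (220-11)²]
d = √[169 + 14400 + 43681]
d = √58250
d ≈ 241.35


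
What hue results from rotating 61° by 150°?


New hue = (H + rotation) mod 360
New hue = (61 + 150) mod 360
= 211 mod 360
= 211°


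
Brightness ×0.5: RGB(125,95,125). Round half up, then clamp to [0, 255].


Multiply each channel by 0.5, round half up, clamp to [0, 255]
R: 125×0.5 = 62.5 → round → 63
G: 95×0.5 = 47.5 → round → 48
B: 125×0.5 = 62.5 → round → 63
= RGB(63, 48, 63)


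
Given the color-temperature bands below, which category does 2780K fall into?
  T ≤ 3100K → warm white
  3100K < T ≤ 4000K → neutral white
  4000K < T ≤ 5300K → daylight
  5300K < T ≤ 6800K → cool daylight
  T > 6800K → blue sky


Temperature: 2780K
2780K ≤ 3100K → warm white
Classification: warm white


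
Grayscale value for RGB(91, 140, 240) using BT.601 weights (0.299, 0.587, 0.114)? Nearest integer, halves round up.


Gray = 0.299×R + 0.587×G + 0.114×B
Gray = 0.299×91 + 0.587×140 + 0.114×240
Gray = 27.209 + 82.180 + 27.360
Gray = 136.749 → round half up → 137
Gray = 137


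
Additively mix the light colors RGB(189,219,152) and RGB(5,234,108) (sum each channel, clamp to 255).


Additive: each channel = min(255, C₁+C₂)
R: 189+5 = 194 → 194
G: 219+234 = 453 → 255
B: 152+108 = 260 → 255
= RGB(194, 255, 255)


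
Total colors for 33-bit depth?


Colors = 2^bits = 2^33
= 8,589,934,592 colors


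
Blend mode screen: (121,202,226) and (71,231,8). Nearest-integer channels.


Screen: C = 255 - (255-A)×(255-B)/255, rounded to nearest integer
R: 255 - (255-121)×(255-71)/255 = 255 - 24656/255 ≈ 255 - 96.690 = 158.310 → 158
G: 255 - (255-202)×(255-231)/255 = 255 - 1272/255 ≈ 255 - 4.988 = 250.012 → 250
B: 255 - (255-226)×(255-8)/255 = 255 - 7163/255 ≈ 255 - 28.090 = 226.910 → 227
= RGB(158, 250, 227)


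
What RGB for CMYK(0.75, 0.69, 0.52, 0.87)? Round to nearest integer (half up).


R = 255 × (1-C) × (1-K) = 255 × 0.25 × 0.13 = 8.2875 → 8
G = 255 × (1-M) × (1-K) = 255 × 0.31 × 0.13 = 10.2765 → 10
B = 255 × (1-Y) × (1-K) = 255 × 0.48 × 0.13 = 15.912 → 16
= RGB(8, 10, 16)


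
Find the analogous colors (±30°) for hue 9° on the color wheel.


Base hue: 9°
Left analog: (9 - 30) mod 360 = 339°
Right analog: (9 + 30) mod 360 = 39°
Analogous hues = 339° and 39°


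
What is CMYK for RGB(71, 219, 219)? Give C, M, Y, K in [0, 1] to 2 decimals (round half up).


R'=71/255≈0.2784, G'=219/255≈0.8588, B'=219/255≈0.8588
K = 1 - max(R',G',B') = 1 - 219/255 = 36/255 = 0.14117… → 0.14
(1-R'-K)/(1-K) simplifies to (max-R)/max with max = 219:
C = (219-71)/219 = 148/219 = 0.67579… → 0.68
M = (219-219)/219 = 0/219 = 0 → 0.00
Y = (219-219)/219 = 0/219 = 0 → 0.00
= CMYK(0.68, 0.00, 0.00, 0.14)


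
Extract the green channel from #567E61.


Color: #567E61
R = 56 = 86
G = 7E = 126
B = 61 = 97
Green = 126


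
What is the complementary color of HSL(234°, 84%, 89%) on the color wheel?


Complement = opposite side of color wheel = hue + 180°
H' = (234 + 180) mod 360 = 54°
S and L unchanged.
= HSL(54°, 84%, 89%)


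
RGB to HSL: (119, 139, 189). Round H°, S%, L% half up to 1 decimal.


Normalize: R'=119/255≈0.4667, G'=139/255≈0.5451, B'=189/255≈0.7412
Max=189/255, Min=119/255, Δ=Max-Min=70/255
L = (Max+Min)/2 = (189+119)/510 = 308/510 = 0.60392… → L = 60.4%
L > 0.5 → S = Δ/(2-Max-Min) = 70/(510-189-119) = 70/202 = 0.34653… → S = 34.7%
(the 1/255 factors cancel in S and H, so raw channel differences can be used)
Max is B' → H = 60 × ((R-G)/Δ + 4) = 60 × ((119-139)/70 + 4)
  -20/70 + 4 = -0.2857… + 4 = 3.7142…
  H = 60 × 3.7142… = 222.857…° → H = 222.9°
= HSL(222.9°, 34.7%, 60.4%)


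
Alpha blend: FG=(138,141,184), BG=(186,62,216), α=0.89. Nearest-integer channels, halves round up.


C = α×F + (1-α)×B, with 1-α = 0.11
R: 0.89×138 + 0.11×186 = 122.82 + 20.46 = 143.28 → 143
G: 0.89×141 + 0.11×62 = 125.49 + 6.82 = 132.31 → 132
B: 0.89×184 + 0.11×216 = 163.76 + 23.76 = 187.52 → 188
= RGB(143, 132, 188)


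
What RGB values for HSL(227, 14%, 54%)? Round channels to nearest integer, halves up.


H=227°, S=0.14, L=0.54
C = (1-|2L-1|)×S = (1-|0.08|)×0.14 = 0.1288
H' = H/60 = 227/60 ≈ 3.7833; X = C×(1-|H' mod 2 - 1|) ≈ 0.0279
m = L - C/2 = 0.54 - 0.0644 = 0.4756
Sector ⌊H'⌋ = 3 → (R',G',B') = (0.0, ≈0.0279, 0.1288)
RGB = ((R'+m)×255, (G'+m)×255, (B'+m)×255) = (121.278, 128.3942, 154.122)
Round half up → RGB(121, 128, 154)


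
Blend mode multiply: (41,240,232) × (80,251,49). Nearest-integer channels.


Multiply: C = A×B/255, rounded to nearest integer
R: 41×80/255 = 3280/255 ≈ 12.863 → 13
G: 240×251/255 = 60240/255 ≈ 236.235 → 236
B: 232×49/255 = 11368/255 ≈ 44.580 → 45
= RGB(13, 236, 45)


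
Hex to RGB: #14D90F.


14 → 20 (R)
D9 → 217 (G)
0F → 15 (B)
= RGB(20, 217, 15)


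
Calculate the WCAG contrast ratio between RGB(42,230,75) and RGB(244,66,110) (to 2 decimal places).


Linearize each sRGB channel c=v/255: c/12.92 if c ≤ 0.04045 else ((c+0.055)/1.055)^2.4
L = 0.2126×R_lin + 0.7152×G_lin + 0.0722×B_lin
Color 1 (42,230,75):
  R=42: 42/255≈0.1647 > 0.04045 → ((0.1647+0.055)/1.055)^2.4 ≈ 0.02315
  G=230: 230/255≈0.9020 > 0.04045 → ((0.9020+0.055)/1.055)^2.4 ≈ 0.79130
  B=75: 75/255≈0.2941 > 0.04045 → ((0.2941+0.055)/1.055)^2.4 ≈ 0.07036
  L1 = 0.2126×0.02315 + 0.7152×0.79130 + 0.0722×0.07036 ≈ 0.57594
Color 2 (244,66,110):
  R=244: 244/255≈0.9569 > 0.04045 → ((0.9569+0.055)/1.055)^2.4 ≈ 0.90466
  G=66: 66/255≈0.2588 > 0.04045 → ((0.2588+0.055)/1.055)^2.4 ≈ 0.05448
  B=110: 110/255≈0.4314 > 0.04045 → ((0.4314+0.055)/1.055)^2.4 ≈ 0.15593
  L2 = 0.2126×0.90466 + 0.7152×0.05448 + 0.0722×0.15593 ≈ 0.24255
Lighter = 0.57594, Darker = 0.24255
Ratio = (L_lighter + 0.05) / (L_darker + 0.05)
Ratio = (0.57594 + 0.05) / (0.24255 + 0.05) = 0.62594 / 0.29255 ≈ 2.1396
Ratio ≈ 2.14:1


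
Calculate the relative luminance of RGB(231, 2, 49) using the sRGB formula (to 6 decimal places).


Linearize each channel (sRGB transfer function): c = v/255; c_lin = c/12.92 if c ≤ 0.04045, else ((c+0.055)/1.055)^2.4
  R: 231/255 ≈ 0.905882 > 0.04045 → ((0.905882+0.055)/1.055)^2.4 ≈ 0.799103
  G: 2/255 ≈ 0.007843 ≤ 0.04045 → 0.007843/12.92 ≈ 0.000607
  B: 49/255 ≈ 0.192157 > 0.04045 → ((0.192157+0.055)/1.055)^2.4 ≈ 0.030713
R_lin = 0.799103, G_lin = 0.000607, B_lin = 0.030713
L = 0.2126×R + 0.7152×G + 0.0722×B
L = 0.2126×0.799103 + 0.7152×0.000607 + 0.0722×0.030713
L ≈ 0.172541


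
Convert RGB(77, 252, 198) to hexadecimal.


R = 77 → 4D (hex)
G = 252 → FC (hex)
B = 198 → C6 (hex)
Hex = #4DFCC6


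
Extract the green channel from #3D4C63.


Color: #3D4C63
R = 3D = 61
G = 4C = 76
B = 63 = 99
Green = 76


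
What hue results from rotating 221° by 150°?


New hue = (H + rotation) mod 360
New hue = (221 + 150) mod 360
= 371 mod 360
= 11°


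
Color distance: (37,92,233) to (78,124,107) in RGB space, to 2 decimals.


d = √[(R₁-R₂)² + (G₁-G₂)² + (B₁-B₂)²]
d = √[(37-78)² + (92-124)² + (233-107)²]
d = √[1681 + 1024 + 15876]
d = √18581
d ≈ 136.31


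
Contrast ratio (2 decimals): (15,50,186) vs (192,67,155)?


Linearize each sRGB channel c=v/255: c/12.92 if c ≤ 0.04045 else ((c+0.055)/1.055)^2.4
L = 0.2126×R_lin + 0.7152×G_lin + 0.0722×B_lin
Color 1 (15,50,186):
  R=15: 15/255≈0.0588 > 0.04045 → ((0.0588+0.055)/1.055)^2.4 ≈ 0.00478
  G=50: 50/255≈0.1961 > 0.04045 → ((0.1961+0.055)/1.055)^2.4 ≈ 0.03190
  B=186: 186/255≈0.7294 > 0.04045 → ((0.7294+0.055)/1.055)^2.4 ≈ 0.49102
  L1 = 0.2126×0.00478 + 0.7152×0.03190 + 0.0722×0.49102 ≈ 0.05928
Color 2 (192,67,155):
  R=192: 192/255≈0.7529 > 0.04045 → ((0.7529+0.055)/1.055)^2.4 ≈ 0.52712
  G=67: 67/255≈0.2627 > 0.04045 → ((0.2627+0.055)/1.055)^2.4 ≈ 0.05613
  B=155: 155/255≈0.6078 > 0.04045 → ((0.6078+0.055)/1.055)^2.4 ≈ 0.32778
  L2 = 0.2126×0.52712 + 0.7152×0.05613 + 0.0722×0.32778 ≈ 0.17587
Lighter = 0.17587, Darker = 0.05928
Ratio = (L_lighter + 0.05) / (L_darker + 0.05)
Ratio = (0.17587 + 0.05) / (0.05928 + 0.05) = 0.22587 / 0.10928 ≈ 2.0669
Ratio ≈ 2.07:1


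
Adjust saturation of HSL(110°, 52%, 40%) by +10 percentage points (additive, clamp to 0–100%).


Original S = 52%
Adjustment = +10 percentage points
New S = 52 + (10) = 62
Clamp to [0, 100] → 62
= HSL(110°, 62%, 40%)


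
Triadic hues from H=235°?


Triadic: equally spaced at 120° intervals
H1 = 235°
H2 = (235 + 120) mod 360 = 355°
H3 = (235 + 240) mod 360 = 115°
Triadic = 235°, 355°, 115°


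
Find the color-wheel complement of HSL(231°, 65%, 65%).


Complement = opposite side of color wheel = hue + 180°
H' = (231 + 180) mod 360 = 51°
S and L unchanged.
= HSL(51°, 65%, 65%)


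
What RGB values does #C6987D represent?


C6 → 198 (R)
98 → 152 (G)
7D → 125 (B)
= RGB(198, 152, 125)


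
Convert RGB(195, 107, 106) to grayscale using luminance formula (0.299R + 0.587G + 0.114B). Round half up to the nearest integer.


Gray = 0.299×R + 0.587×G + 0.114×B
Gray = 0.299×195 + 0.587×107 + 0.114×106
Gray = 58.305 + 62.809 + 12.084
Gray = 133.198 → round half up → 133
Gray = 133


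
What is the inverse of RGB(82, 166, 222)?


Invert: (255-R, 255-G, 255-B)
R: 255-82 = 173
G: 255-166 = 89
B: 255-222 = 33
= RGB(173, 89, 33)


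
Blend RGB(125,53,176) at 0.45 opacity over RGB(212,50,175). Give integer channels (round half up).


C = α×F + (1-α)×B, with 1-α = 0.55
R: 0.45×125 + 0.55×212 = 56.25 + 116.60 = 172.85 → 173
G: 0.45×53 + 0.55×50 = 23.85 + 27.50 = 51.35 → 51
B: 0.45×176 + 0.55×175 = 79.20 + 96.25 = 175.45 → 175
= RGB(173, 51, 175)


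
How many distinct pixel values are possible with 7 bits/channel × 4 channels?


Total bits = 7 bits/channel × 4 channels = 28 bits
Distinct pixel values = 2^28
= 268,435,456 pixel values


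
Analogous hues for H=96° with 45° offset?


Base hue: 96°
Left analog: (96 - 45) mod 360 = 51°
Right analog: (96 + 45) mod 360 = 141°
Analogous hues = 51° and 141°


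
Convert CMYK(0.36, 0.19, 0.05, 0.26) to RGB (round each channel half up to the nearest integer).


R = 255 × (1-C) × (1-K) = 255 × 0.64 × 0.74 = 120.768 → 121
G = 255 × (1-M) × (1-K) = 255 × 0.81 × 0.74 = 152.847 → 153
B = 255 × (1-Y) × (1-K) = 255 × 0.95 × 0.74 = 179.265 → 179
= RGB(121, 153, 179)


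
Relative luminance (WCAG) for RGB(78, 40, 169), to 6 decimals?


Linearize each channel (sRGB transfer function): c = v/255; c_lin = c/12.92 if c ≤ 0.04045, else ((c+0.055)/1.055)^2.4
  R: 78/255 ≈ 0.305882 > 0.04045 → ((0.305882+0.055)/1.055)^2.4 ≈ 0.076185
  G: 40/255 ≈ 0.156863 > 0.04045 → ((0.156863+0.055)/1.055)^2.4 ≈ 0.021219
  B: 169/255 ≈ 0.662745 > 0.04045 → ((0.662745+0.055)/1.055)^2.4 ≈ 0.396755
R_lin = 0.076185, G_lin = 0.021219, B_lin = 0.396755
L = 0.2126×R + 0.7152×G + 0.0722×B
L = 0.2126×0.076185 + 0.7152×0.021219 + 0.0722×0.396755
L ≈ 0.060019


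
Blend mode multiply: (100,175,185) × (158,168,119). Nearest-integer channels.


Multiply: C = A×B/255, rounded to nearest integer
R: 100×158/255 = 15800/255 ≈ 61.961 → 62
G: 175×168/255 = 29400/255 ≈ 115.294 → 115
B: 185×119/255 = 22015/255 ≈ 86.333 → 86
= RGB(62, 115, 86)


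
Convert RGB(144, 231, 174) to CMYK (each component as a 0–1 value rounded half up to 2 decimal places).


R'=144/255≈0.5647, G'=231/255≈0.9059, B'=174/255≈0.6824
K = 1 - max(R',G',B') = 1 - 231/255 = 24/255 = 0.09411… → 0.09
(1-R'-K)/(1-K) simplifies to (max-R)/max with max = 231:
C = (231-144)/231 = 87/231 = 0.37662… → 0.38
M = (231-231)/231 = 0/231 = 0 → 0.00
Y = (231-174)/231 = 57/231 = 0.24675… → 0.25
= CMYK(0.38, 0.00, 0.25, 0.09)


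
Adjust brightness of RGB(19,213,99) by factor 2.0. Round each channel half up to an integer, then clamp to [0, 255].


Multiply each channel by 2.0, round half up, clamp to [0, 255]
R: 19×2.0 = 38
G: 213×2.0 = 426 → clamp → 255
B: 99×2.0 = 198
= RGB(38, 255, 198)


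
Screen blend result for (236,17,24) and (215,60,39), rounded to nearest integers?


Screen: C = 255 - (255-A)×(255-B)/255, rounded to nearest integer
R: 255 - (255-236)×(255-215)/255 = 255 - 760/255 ≈ 255 - 2.980 = 252.020 → 252
G: 255 - (255-17)×(255-60)/255 = 255 - 46410/255 ≈ 255 - 182.000 = 73.000 → 73
B: 255 - (255-24)×(255-39)/255 = 255 - 49896/255 ≈ 255 - 195.671 = 59.329 → 59
= RGB(252, 73, 59)


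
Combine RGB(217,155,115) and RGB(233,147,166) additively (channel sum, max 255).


Additive: each channel = min(255, C₁+C₂)
R: 217+233 = 450 → 255
G: 155+147 = 302 → 255
B: 115+166 = 281 → 255
= RGB(255, 255, 255)


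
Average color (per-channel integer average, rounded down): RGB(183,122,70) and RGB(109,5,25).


Midpoint: each channel = ⌊(C₁+C₂)/2⌋
R: ⌊(183+109)/2⌋ = 146
G: ⌊(122+5)/2⌋ = 63
B: ⌊(70+25)/2⌋ = 47
= RGB(146, 63, 47)


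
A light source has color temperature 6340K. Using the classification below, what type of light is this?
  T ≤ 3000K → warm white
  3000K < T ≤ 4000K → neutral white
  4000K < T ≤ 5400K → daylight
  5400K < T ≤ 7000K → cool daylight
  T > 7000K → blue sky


Temperature: 6340K
5400K < 6340K ≤ 7000K → cool daylight
Classification: cool daylight


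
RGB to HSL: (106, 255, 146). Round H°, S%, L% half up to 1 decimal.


Normalize: R'=106/255≈0.4157, G'=255/255≈1.0000, B'=146/255≈0.5725
Max=255/255, Min=106/255, Δ=Max-Min=149/255
L = (Max+Min)/2 = (255+106)/510 = 361/510 = 0.70784… → L = 70.8%
L > 0.5 → S = Δ/(2-Max-Min) = 149/(510-255-106) = 149/149 = 1 → S = 100.0%
(the 1/255 factors cancel in S and H, so raw channel differences can be used)
Max is G' → H = 60 × ((B-R)/Δ + 2) = 60 × ((146-106)/149 + 2)
  40/149 + 2 = 0.2684… + 2 = 2.2684…
  H = 60 × 2.2684… = 136.107…° → H = 136.1°
= HSL(136.1°, 100.0%, 70.8%)


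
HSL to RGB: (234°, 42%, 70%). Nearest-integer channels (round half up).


H=234°, S=0.42, L=0.70
C = (1-|2L-1|)×S = (1-|0.40|)×0.42 = 0.252
H' = H/60 = 234/60 ≈ 3.9000; X = C×(1-|H' mod 2 - 1|) = 0.0252
m = L - C/2 = 0.70 - 0.126 = 0.574
Sector ⌊H'⌋ = 3 → (R',G',B') = (0.0, 0.0252, 0.252)
RGB = ((R'+m)×255, (G'+m)×255, (B'+m)×255) = (146.37, 152.796, 210.63)
Round half up → RGB(146, 153, 211)


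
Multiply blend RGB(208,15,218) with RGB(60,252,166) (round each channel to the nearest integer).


Multiply: C = A×B/255, rounded to nearest integer
R: 208×60/255 = 12480/255 ≈ 48.941 → 49
G: 15×252/255 = 3780/255 ≈ 14.824 → 15
B: 218×166/255 = 36188/255 ≈ 141.914 → 142
= RGB(49, 15, 142)


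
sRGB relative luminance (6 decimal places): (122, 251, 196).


Linearize each channel (sRGB transfer function): c = v/255; c_lin = c/12.92 if c ≤ 0.04045, else ((c+0.055)/1.055)^2.4
  R: 122/255 ≈ 0.478431 > 0.04045 → ((0.478431+0.055)/1.055)^2.4 ≈ 0.194618
  G: 251/255 ≈ 0.984314 > 0.04045 → ((0.984314+0.055)/1.055)^2.4 ≈ 0.964686
  B: 196/255 ≈ 0.768627 > 0.04045 → ((0.768627+0.055)/1.055)^2.4 ≈ 0.552011
R_lin = 0.194618, G_lin = 0.964686, B_lin = 0.552011
L = 0.2126×R + 0.7152×G + 0.0722×B
L = 0.2126×0.194618 + 0.7152×0.964686 + 0.0722×0.552011
L ≈ 0.771175


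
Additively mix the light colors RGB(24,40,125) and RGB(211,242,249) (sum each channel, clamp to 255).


Additive: each channel = min(255, C₁+C₂)
R: 24+211 = 235 → 235
G: 40+242 = 282 → 255
B: 125+249 = 374 → 255
= RGB(235, 255, 255)


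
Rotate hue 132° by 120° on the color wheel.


New hue = (H + rotation) mod 360
New hue = (132 + 120) mod 360
= 252 mod 360
= 252°


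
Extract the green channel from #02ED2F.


Color: #02ED2F
R = 02 = 2
G = ED = 237
B = 2F = 47
Green = 237


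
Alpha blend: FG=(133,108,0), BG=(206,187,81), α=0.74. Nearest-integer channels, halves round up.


C = α×F + (1-α)×B, with 1-α = 0.26
R: 0.74×133 + 0.26×206 = 98.42 + 53.56 = 151.98 → 152
G: 0.74×108 + 0.26×187 = 79.92 + 48.62 = 128.54 → 129
B: 0.74×0 + 0.26×81 = 0.00 + 21.06 = 21.06 → 21
= RGB(152, 129, 21)


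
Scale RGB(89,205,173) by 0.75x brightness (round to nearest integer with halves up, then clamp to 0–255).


Multiply each channel by 0.75, round half up, clamp to [0, 255]
R: 89×0.75 = 66.75 → round → 67
G: 205×0.75 = 153.75 → round → 154
B: 173×0.75 = 129.75 → round → 130
= RGB(67, 154, 130)


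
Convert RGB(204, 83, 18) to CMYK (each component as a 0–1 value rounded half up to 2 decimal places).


R'=204/255≈0.8000, G'=83/255≈0.3255, B'=18/255≈0.0706
K = 1 - max(R',G',B') = 1 - 204/255 = 51/255 = 0.2 → 0.20
(1-R'-K)/(1-K) simplifies to (max-R)/max with max = 204:
C = (204-204)/204 = 0/204 = 0 → 0.00
M = (204-83)/204 = 121/204 = 0.59313… → 0.59
Y = (204-18)/204 = 186/204 = 0.91176… → 0.91
= CMYK(0.00, 0.59, 0.91, 0.20)


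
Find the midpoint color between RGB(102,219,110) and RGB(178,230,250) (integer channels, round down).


Midpoint: each channel = ⌊(C₁+C₂)/2⌋
R: ⌊(102+178)/2⌋ = 140
G: ⌊(219+230)/2⌋ = 224
B: ⌊(110+250)/2⌋ = 180
= RGB(140, 224, 180)


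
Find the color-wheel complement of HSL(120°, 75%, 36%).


Complement = opposite side of color wheel = hue + 180°
H' = (120 + 180) mod 360 = 300°
S and L unchanged.
= HSL(300°, 75%, 36%)


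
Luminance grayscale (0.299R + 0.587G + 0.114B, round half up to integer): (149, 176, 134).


Gray = 0.299×R + 0.587×G + 0.114×B
Gray = 0.299×149 + 0.587×176 + 0.114×134
Gray = 44.551 + 103.312 + 15.276
Gray = 163.139 → round half up → 163
Gray = 163


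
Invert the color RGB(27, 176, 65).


Invert: (255-R, 255-G, 255-B)
R: 255-27 = 228
G: 255-176 = 79
B: 255-65 = 190
= RGB(228, 79, 190)


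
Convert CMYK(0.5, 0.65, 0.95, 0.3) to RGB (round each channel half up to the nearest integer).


R = 255 × (1-C) × (1-K) = 255 × 0.50 × 0.70 = 89.25 → 89
G = 255 × (1-M) × (1-K) = 255 × 0.35 × 0.70 = 62.475 → 62
B = 255 × (1-Y) × (1-K) = 255 × 0.05 × 0.70 = 8.925 → 9
= RGB(89, 62, 9)


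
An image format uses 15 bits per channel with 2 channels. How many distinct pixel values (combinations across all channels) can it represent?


Total bits = 15 bits/channel × 2 channels = 30 bits
Distinct pixel values = 2^30
= 1,073,741,824 pixel values


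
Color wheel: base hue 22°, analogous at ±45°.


Base hue: 22°
Left analog: (22 - 45) mod 360 = 337°
Right analog: (22 + 45) mod 360 = 67°
Analogous hues = 337° and 67°


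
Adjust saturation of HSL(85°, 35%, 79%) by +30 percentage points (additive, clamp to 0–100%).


Original S = 35%
Adjustment = +30 percentage points
New S = 35 + (30) = 65
Clamp to [0, 100] → 65
= HSL(85°, 65%, 79%)


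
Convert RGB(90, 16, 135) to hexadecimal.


R = 90 → 5A (hex)
G = 16 → 10 (hex)
B = 135 → 87 (hex)
Hex = #5A1087


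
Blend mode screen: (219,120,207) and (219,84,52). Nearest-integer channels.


Screen: C = 255 - (255-A)×(255-B)/255, rounded to nearest integer
R: 255 - (255-219)×(255-219)/255 = 255 - 1296/255 ≈ 255 - 5.082 = 249.918 → 250
G: 255 - (255-120)×(255-84)/255 = 255 - 23085/255 ≈ 255 - 90.529 = 164.471 → 164
B: 255 - (255-207)×(255-52)/255 = 255 - 9744/255 ≈ 255 - 38.212 = 216.788 → 217
= RGB(250, 164, 217)


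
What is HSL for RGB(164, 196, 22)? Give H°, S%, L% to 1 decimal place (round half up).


Normalize: R'=164/255≈0.6431, G'=196/255≈0.7686, B'=22/255≈0.0863
Max=196/255, Min=22/255, Δ=Max-Min=174/255
L = (Max+Min)/2 = (196+22)/510 = 218/510 = 0.42745… → L = 42.7%
L ≤ 0.5 → S = Δ/(Max+Min) = 174/(196+22) = 174/218 = 0.79816… → S = 79.8%
(the 1/255 factors cancel in S and H, so raw channel differences can be used)
Max is G' → H = 60 × ((B-R)/Δ + 2) = 60 × ((22-164)/174 + 2)
  -142/174 + 2 = -0.8160… + 2 = 1.1839…
  H = 60 × 1.1839… = 71.034…° → H = 71.0°
= HSL(71.0°, 79.8%, 42.7%)


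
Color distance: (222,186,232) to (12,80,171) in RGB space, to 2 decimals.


d = √[(R₁-R₂)² + (G₁-G₂)² + (B₁-B₂)²]
d = √[(222-12)² + (186-80)² + (232-171)²]
d = √[44100 + 11236 + 3721]
d = √59057
d ≈ 243.02


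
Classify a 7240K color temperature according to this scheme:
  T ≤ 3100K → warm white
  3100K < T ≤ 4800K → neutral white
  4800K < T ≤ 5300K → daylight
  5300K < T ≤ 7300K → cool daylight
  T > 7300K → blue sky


Temperature: 7240K
5300K < 7240K ≤ 7300K → cool daylight
Classification: cool daylight


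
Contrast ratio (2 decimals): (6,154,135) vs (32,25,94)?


Linearize each sRGB channel c=v/255: c/12.92 if c ≤ 0.04045 else ((c+0.055)/1.055)^2.4
L = 0.2126×R_lin + 0.7152×G_lin + 0.0722×B_lin
Color 1 (6,154,135):
  R=6: 6/255≈0.0235 ≤ 0.04045 → 0.0235/12.92 ≈ 0.00182
  G=154: 154/255≈0.6039 > 0.04045 → ((0.6039+0.055)/1.055)^2.4 ≈ 0.32314
  B=135: 135/255≈0.5294 > 0.04045 → ((0.5294+0.055)/1.055)^2.4 ≈ 0.24228
  L1 = 0.2126×0.00182 + 0.7152×0.32314 + 0.0722×0.24228 ≈ 0.24899
Color 2 (32,25,94):
  R=32: 32/255≈0.1255 > 0.04045 → ((0.1255+0.055)/1.055)^2.4 ≈ 0.01444
  G=25: 25/255≈0.0980 > 0.04045 → ((0.0980+0.055)/1.055)^2.4 ≈ 0.00972
  B=94: 94/255≈0.3686 > 0.04045 → ((0.3686+0.055)/1.055)^2.4 ≈ 0.11193
  L2 = 0.2126×0.01444 + 0.7152×0.00972 + 0.0722×0.11193 ≈ 0.01810
Lighter = 0.24899, Darker = 0.01810
Ratio = (L_lighter + 0.05) / (L_darker + 0.05)
Ratio = (0.24899 + 0.05) / (0.01810 + 0.05) = 0.29899 / 0.06810 ≈ 4.3902
Ratio ≈ 4.39:1


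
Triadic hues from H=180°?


Triadic: equally spaced at 120° intervals
H1 = 180°
H2 = (180 + 120) mod 360 = 300°
H3 = (180 + 240) mod 360 = 60°
Triadic = 180°, 300°, 60°


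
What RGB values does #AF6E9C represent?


AF → 175 (R)
6E → 110 (G)
9C → 156 (B)
= RGB(175, 110, 156)


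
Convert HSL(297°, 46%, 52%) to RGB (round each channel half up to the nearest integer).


H=297°, S=0.46, L=0.52
C = (1-|2L-1|)×S = (1-|0.04|)×0.46 = 0.4416
H' = H/60 = 297/60 ≈ 4.9500; X = C×(1-|H' mod 2 - 1|) = 0.41952
m = L - C/2 = 0.52 - 0.2208 = 0.2992
Sector ⌊H'⌋ = 4 → (R',G',B') = (0.41952, 0.0, 0.4416)
RGB = ((R'+m)×255, (G'+m)×255, (B'+m)×255) = (183.2736, 76.296, 188.904)
Round half up → RGB(183, 76, 189)


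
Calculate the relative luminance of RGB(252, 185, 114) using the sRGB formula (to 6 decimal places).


Linearize each channel (sRGB transfer function): c = v/255; c_lin = c/12.92 if c ≤ 0.04045, else ((c+0.055)/1.055)^2.4
  R: 252/255 ≈ 0.988235 > 0.04045 → ((0.988235+0.055)/1.055)^2.4 ≈ 0.973445
  G: 185/255 ≈ 0.725490 > 0.04045 → ((0.725490+0.055)/1.055)^2.4 ≈ 0.485150
  B: 114/255 ≈ 0.447059 > 0.04045 → ((0.447059+0.055)/1.055)^2.4 ≈ 0.168269
R_lin = 0.973445, G_lin = 0.485150, B_lin = 0.168269
L = 0.2126×R + 0.7152×G + 0.0722×B
L = 0.2126×0.973445 + 0.7152×0.485150 + 0.0722×0.168269
L ≈ 0.566083


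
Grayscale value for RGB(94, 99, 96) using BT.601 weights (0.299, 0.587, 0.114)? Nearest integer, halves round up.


Gray = 0.299×R + 0.587×G + 0.114×B
Gray = 0.299×94 + 0.587×99 + 0.114×96
Gray = 28.106 + 58.113 + 10.944
Gray = 97.163 → round half up → 97
Gray = 97


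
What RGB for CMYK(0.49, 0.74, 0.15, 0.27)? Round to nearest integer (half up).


R = 255 × (1-C) × (1-K) = 255 × 0.51 × 0.73 = 94.9365 → 95
G = 255 × (1-M) × (1-K) = 255 × 0.26 × 0.73 = 48.399 → 48
B = 255 × (1-Y) × (1-K) = 255 × 0.85 × 0.73 = 158.2275 → 158
= RGB(95, 48, 158)


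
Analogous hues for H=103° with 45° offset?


Base hue: 103°
Left analog: (103 - 45) mod 360 = 58°
Right analog: (103 + 45) mod 360 = 148°
Analogous hues = 58° and 148°


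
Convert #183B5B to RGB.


18 → 24 (R)
3B → 59 (G)
5B → 91 (B)
= RGB(24, 59, 91)


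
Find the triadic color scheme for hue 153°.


Triadic: equally spaced at 120° intervals
H1 = 153°
H2 = (153 + 120) mod 360 = 273°
H3 = (153 + 240) mod 360 = 33°
Triadic = 153°, 273°, 33°


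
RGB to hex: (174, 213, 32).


R = 174 → AE (hex)
G = 213 → D5 (hex)
B = 32 → 20 (hex)
Hex = #AED520


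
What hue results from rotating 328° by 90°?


New hue = (H + rotation) mod 360
New hue = (328 + 90) mod 360
= 418 mod 360
= 58°


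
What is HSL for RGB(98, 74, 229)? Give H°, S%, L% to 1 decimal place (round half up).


Normalize: R'=98/255≈0.3843, G'=74/255≈0.2902, B'=229/255≈0.8980
Max=229/255, Min=74/255, Δ=Max-Min=155/255
L = (Max+Min)/2 = (229+74)/510 = 303/510 = 0.59411… → L = 59.4%
L > 0.5 → S = Δ/(2-Max-Min) = 155/(510-229-74) = 155/207 = 0.74879… → S = 74.9%
(the 1/255 factors cancel in S and H, so raw channel differences can be used)
Max is B' → H = 60 × ((R-G)/Δ + 4) = 60 × ((98-74)/155 + 4)
  24/155 + 4 = 0.1548… + 4 = 4.1548…
  H = 60 × 4.1548… = 249.290…° → H = 249.3°
= HSL(249.3°, 74.9%, 59.4%)


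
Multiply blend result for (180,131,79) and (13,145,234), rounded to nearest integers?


Multiply: C = A×B/255, rounded to nearest integer
R: 180×13/255 = 2340/255 ≈ 9.176 → 9
G: 131×145/255 = 18995/255 ≈ 74.490 → 74
B: 79×234/255 = 18486/255 ≈ 72.494 → 72
= RGB(9, 74, 72)


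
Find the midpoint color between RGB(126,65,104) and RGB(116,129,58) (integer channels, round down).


Midpoint: each channel = ⌊(C₁+C₂)/2⌋
R: ⌊(126+116)/2⌋ = 121
G: ⌊(65+129)/2⌋ = 97
B: ⌊(104+58)/2⌋ = 81
= RGB(121, 97, 81)


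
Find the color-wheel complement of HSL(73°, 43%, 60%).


Complement = opposite side of color wheel = hue + 180°
H' = (73 + 180) mod 360 = 253°
S and L unchanged.
= HSL(253°, 43%, 60%)


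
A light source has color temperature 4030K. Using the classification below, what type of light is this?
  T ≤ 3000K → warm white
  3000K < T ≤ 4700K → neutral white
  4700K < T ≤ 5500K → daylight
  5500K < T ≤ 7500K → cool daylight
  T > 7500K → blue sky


Temperature: 4030K
3000K < 4030K ≤ 4700K → neutral white
Classification: neutral white


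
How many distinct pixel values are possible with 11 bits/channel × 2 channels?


Total bits = 11 bits/channel × 2 channels = 22 bits
Distinct pixel values = 2^22
= 4,194,304 pixel values


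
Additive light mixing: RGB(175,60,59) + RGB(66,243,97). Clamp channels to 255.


Additive: each channel = min(255, C₁+C₂)
R: 175+66 = 241 → 241
G: 60+243 = 303 → 255
B: 59+97 = 156 → 156
= RGB(241, 255, 156)


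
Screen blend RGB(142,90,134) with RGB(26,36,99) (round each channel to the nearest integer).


Screen: C = 255 - (255-A)×(255-B)/255, rounded to nearest integer
R: 255 - (255-142)×(255-26)/255 = 255 - 25877/255 ≈ 255 - 101.478 = 153.522 → 154
G: 255 - (255-90)×(255-36)/255 = 255 - 36135/255 ≈ 255 - 141.706 = 113.294 → 113
B: 255 - (255-134)×(255-99)/255 = 255 - 18876/255 ≈ 255 - 74.024 = 180.976 → 181
= RGB(154, 113, 181)


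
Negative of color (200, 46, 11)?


Invert: (255-R, 255-G, 255-B)
R: 255-200 = 55
G: 255-46 = 209
B: 255-11 = 244
= RGB(55, 209, 244)


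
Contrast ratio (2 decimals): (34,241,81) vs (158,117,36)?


Linearize each sRGB channel c=v/255: c/12.92 if c ≤ 0.04045 else ((c+0.055)/1.055)^2.4
L = 0.2126×R_lin + 0.7152×G_lin + 0.0722×B_lin
Color 1 (34,241,81):
  R=34: 34/255≈0.1333 > 0.04045 → ((0.1333+0.055)/1.055)^2.4 ≈ 0.01600
  G=241: 241/255≈0.9451 > 0.04045 → ((0.9451+0.055)/1.055)^2.4 ≈ 0.87962
  B=81: 81/255≈0.3176 > 0.04045 → ((0.3176+0.055)/1.055)^2.4 ≈ 0.08228
  L1 = 0.2126×0.01600 + 0.7152×0.87962 + 0.0722×0.08228 ≈ 0.63845
Color 2 (158,117,36):
  R=158: 158/255≈0.6196 > 0.04045 → ((0.6196+0.055)/1.055)^2.4 ≈ 0.34191
  G=117: 117/255≈0.4588 > 0.04045 → ((0.4588+0.055)/1.055)^2.4 ≈ 0.17789
  B=36: 36/255≈0.1412 > 0.04045 → ((0.1412+0.055)/1.055)^2.4 ≈ 0.01764
  L2 = 0.2126×0.34191 + 0.7152×0.17789 + 0.0722×0.01764 ≈ 0.20119
Lighter = 0.63845, Darker = 0.20119
Ratio = (L_lighter + 0.05) / (L_darker + 0.05)
Ratio = (0.63845 + 0.05) / (0.20119 + 0.05) = 0.68845 / 0.25119 ≈ 2.7407
Ratio ≈ 2.74:1
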